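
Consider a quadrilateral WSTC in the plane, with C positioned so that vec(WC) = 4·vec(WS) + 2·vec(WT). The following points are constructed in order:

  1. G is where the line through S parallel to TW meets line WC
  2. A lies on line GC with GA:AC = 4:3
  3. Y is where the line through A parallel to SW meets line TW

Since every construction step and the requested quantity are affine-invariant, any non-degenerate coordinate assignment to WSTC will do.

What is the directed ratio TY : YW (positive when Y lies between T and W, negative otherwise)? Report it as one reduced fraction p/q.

Set W = (0, 0), S = (1, 0), T = (0, 1), C = (4, 2); any affine frame gives the same invariant.
1. G is where the line through S parallel to TW meets line WC ⇒ G = (1, 1/2)
2. A lies on line GC with GA:AC = 4:3 ⇒ A = (19/7, 19/14)
3. Y is where the line through A parallel to SW meets line TW ⇒ Y = (0, 19/14)
Y = T + t·(W−T) with t = -5/14, so TY:YW = t:(1−t) = -5/14:19/14

TY:YW = -5/19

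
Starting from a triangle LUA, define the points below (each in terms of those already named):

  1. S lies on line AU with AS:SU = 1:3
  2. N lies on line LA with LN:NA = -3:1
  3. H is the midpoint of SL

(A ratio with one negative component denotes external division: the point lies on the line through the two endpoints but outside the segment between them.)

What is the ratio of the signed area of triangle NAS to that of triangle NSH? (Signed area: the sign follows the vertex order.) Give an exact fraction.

Choose coordinates L = (0, 0), U = (1, 0), A = (0, 1).
1. S lies on line AU with AS:SU = 1:3 ⇒ S = (1/4, 3/4)
2. N lies on line LA with LN:NA = -3:1 ⇒ N = (0, 3/2)
3. H is the midpoint of SL ⇒ H = (1/8, 3/8)
2·[NAS] = 1/8, 2·[NSH] = -3/16
[NAS]:[NSH] = 1/8:-3/16 = -2/3

[NAS]:[NSH] = -2/3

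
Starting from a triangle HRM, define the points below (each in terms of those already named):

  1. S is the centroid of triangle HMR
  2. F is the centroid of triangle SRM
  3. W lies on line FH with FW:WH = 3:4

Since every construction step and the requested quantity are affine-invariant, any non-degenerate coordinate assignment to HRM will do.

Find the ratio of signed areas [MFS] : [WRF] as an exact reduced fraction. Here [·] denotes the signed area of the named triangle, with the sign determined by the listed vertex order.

Set H = (0, 0), R = (1, 0), M = (0, 1); any affine frame gives the same invariant.
1. S is the centroid of triangle HMR ⇒ S = (1/3, 1/3)
2. F is the centroid of triangle SRM ⇒ F = (4/9, 4/9)
3. W lies on line FH with FW:WH = 3:4 ⇒ W = (16/63, 16/63)
2·[MFS] = -1/9, 2·[WRF] = 4/21
[MFS]:[WRF] = -1/9:4/21 = -7/12

[MFS]:[WRF] = -7/12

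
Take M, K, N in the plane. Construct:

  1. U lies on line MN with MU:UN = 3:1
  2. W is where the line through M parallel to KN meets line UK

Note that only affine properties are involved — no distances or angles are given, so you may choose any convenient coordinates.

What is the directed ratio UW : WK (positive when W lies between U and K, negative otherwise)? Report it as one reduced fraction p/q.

Work in coordinates with M = (0, 0), K = (1, 0), N = (0, 1).
1. U lies on line MN with MU:UN = 3:1 ⇒ U = (0, 3/4)
2. W is where the line through M parallel to KN meets line UK ⇒ W = (-3, 3)
W = U + t·(K−U) with t = -3, so UW:WK = t:(1−t) = -3:4

UW:WK = -3/4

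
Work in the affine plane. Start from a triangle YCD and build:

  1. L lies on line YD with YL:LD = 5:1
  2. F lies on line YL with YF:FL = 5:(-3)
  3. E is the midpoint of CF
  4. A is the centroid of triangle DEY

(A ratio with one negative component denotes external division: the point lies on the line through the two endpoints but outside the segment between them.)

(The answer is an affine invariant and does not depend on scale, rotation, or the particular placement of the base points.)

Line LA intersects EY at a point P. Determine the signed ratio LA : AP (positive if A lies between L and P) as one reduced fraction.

LA:AP = 3/2

Choose coordinates Y = (0, 0), C = (1, 0), D = (0, 1).
1. L lies on line YD with YL:LD = 5:1 ⇒ L = (0, 5/6)
2. F lies on line YL with YF:FL = 5:(-3) ⇒ F = (0, 25/12)
3. E is the midpoint of CF ⇒ E = (1/2, 25/24)
4. A is the centroid of triangle DEY ⇒ A = (1/6, 49/72)
line LA meets EY at P = (5/18, 125/216)
A = L + t·(P−L) with t = 3/5, so LA:AP = 3/5:2/5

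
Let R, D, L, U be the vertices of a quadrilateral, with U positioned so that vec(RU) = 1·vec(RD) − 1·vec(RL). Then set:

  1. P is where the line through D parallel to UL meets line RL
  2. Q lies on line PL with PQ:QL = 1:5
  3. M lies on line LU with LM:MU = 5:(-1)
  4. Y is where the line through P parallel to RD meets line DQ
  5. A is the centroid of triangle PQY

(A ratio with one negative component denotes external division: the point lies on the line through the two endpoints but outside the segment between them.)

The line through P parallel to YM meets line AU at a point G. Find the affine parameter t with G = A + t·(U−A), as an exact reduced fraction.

t = -143/271

Choose coordinates R = (0, 0), D = (1, 0), L = (0, 1), U = (1, -1).
1. P is where the line through D parallel to UL meets line RL ⇒ P = (0, 2)
2. Q lies on line PL with PQ:QL = 1:5 ⇒ Q = (0, 11/6)
3. M lies on line LU with LM:MU = 5:(-1) ⇒ M = (5/4, -3/2)
4. Y is where the line through P parallel to RD meets line DQ ⇒ Y = (-1/11, 2)
5. A is the centroid of triangle PQY ⇒ A = (-1/33, 35/18)
through P parallel to YM: direction (59/44, -7/2); meets AU at G = (-1711/2981, 948/271)
G = A + t·(U−A) with t = -143/271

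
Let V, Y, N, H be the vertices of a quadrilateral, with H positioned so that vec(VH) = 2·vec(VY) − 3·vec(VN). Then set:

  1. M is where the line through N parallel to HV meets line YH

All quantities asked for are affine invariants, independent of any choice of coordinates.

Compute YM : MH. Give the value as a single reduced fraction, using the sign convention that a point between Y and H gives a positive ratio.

Set V = (0, 0), Y = (1, 0), N = (0, 1), H = (2, -3); any affine frame gives the same invariant.
1. M is where the line through N parallel to HV meets line YH ⇒ M = (4/3, -1)
M = Y + t·(H−Y) with t = 1/3, so YM:MH = t:(1−t) = 1/3:2/3

YM:MH = 1/2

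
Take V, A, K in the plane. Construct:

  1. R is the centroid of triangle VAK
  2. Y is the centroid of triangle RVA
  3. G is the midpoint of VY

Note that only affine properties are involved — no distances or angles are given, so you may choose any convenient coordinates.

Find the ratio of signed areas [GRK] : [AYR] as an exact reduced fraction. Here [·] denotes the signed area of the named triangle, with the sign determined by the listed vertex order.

[GRK]:[AYR] = -3/2

Set V = (0, 0), A = (1, 0), K = (0, 1); any affine frame gives the same invariant.
1. R is the centroid of triangle VAK ⇒ R = (1/3, 1/3)
2. Y is the centroid of triangle RVA ⇒ Y = (4/9, 1/9)
3. G is the midpoint of VY ⇒ G = (2/9, 1/18)
2·[GRK] = 1/6, 2·[AYR] = -1/9
[GRK]:[AYR] = 1/6:-1/9 = -3/2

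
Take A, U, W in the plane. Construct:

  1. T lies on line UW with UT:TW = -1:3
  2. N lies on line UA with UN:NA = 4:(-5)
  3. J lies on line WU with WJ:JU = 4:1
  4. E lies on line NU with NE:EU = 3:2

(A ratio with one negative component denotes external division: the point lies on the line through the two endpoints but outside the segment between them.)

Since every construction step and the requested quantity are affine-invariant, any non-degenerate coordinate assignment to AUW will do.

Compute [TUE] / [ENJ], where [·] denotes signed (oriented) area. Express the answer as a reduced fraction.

[TUE]:[ENJ] = -5/3

Assign A = (0, 0), U = (1, 0), W = (0, 1) — the answer is frame-independent, so this choice is without loss of generality.
1. T lies on line UW with UT:TW = -1:3 ⇒ T = (3/2, -1/2)
2. N lies on line UA with UN:NA = 4:(-5) ⇒ N = (5, 0)
3. J lies on line WU with WJ:JU = 4:1 ⇒ J = (4/5, 1/5)
4. E lies on line NU with NE:EU = 3:2 ⇒ E = (13/5, 0)
2·[TUE] = -4/5, 2·[ENJ] = 12/25
[TUE]:[ENJ] = -4/5:12/25 = -5/3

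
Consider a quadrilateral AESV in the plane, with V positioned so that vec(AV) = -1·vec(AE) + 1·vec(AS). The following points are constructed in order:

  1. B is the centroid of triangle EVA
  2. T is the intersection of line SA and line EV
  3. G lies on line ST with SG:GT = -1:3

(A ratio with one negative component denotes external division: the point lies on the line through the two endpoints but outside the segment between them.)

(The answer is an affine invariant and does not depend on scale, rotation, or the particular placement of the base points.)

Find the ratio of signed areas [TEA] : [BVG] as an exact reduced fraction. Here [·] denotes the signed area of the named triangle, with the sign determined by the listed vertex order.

[TEA]:[BVG] = 6/11

Choose coordinates A = (0, 0), E = (1, 0), S = (0, 1), V = (-1, 1).
1. B is the centroid of triangle EVA ⇒ B = (0, 1/3)
2. T is the intersection of line SA and line EV ⇒ T = (0, 1/2)
3. G lies on line ST with SG:GT = -1:3 ⇒ G = (0, 5/4)
2·[TEA] = -1/2, 2·[BVG] = -11/12
[TEA]:[BVG] = -1/2:-11/12 = 6/11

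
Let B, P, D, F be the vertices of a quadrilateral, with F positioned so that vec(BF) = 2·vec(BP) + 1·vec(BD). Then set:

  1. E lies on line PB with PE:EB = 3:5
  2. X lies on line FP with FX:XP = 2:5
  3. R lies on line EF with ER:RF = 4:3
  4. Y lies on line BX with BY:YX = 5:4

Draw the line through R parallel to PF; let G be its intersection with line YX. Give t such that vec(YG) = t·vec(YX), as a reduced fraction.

Choose coordinates B = (0, 0), P = (1, 0), D = (0, 1), F = (2, 1).
1. E lies on line PB with PE:EB = 3:5 ⇒ E = (5/8, 0)
2. X lies on line FP with FX:XP = 2:5 ⇒ X = (12/7, 5/7)
3. R lies on line EF with ER:RF = 4:3 ⇒ R = (79/56, 4/7)
4. Y lies on line BX with BY:YX = 5:4 ⇒ Y = (20/21, 25/63)
through R parallel to PF: direction (1, 1); meets YX at G = (141/98, 235/392)
G = Y + t·(X−Y) with t = 143/224

t = 143/224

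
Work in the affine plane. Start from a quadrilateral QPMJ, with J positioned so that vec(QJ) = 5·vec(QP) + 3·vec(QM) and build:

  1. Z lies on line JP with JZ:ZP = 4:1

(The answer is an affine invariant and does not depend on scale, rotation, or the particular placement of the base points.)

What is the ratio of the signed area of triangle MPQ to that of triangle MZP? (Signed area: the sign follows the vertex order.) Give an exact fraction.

[MPQ]:[MZP] = 5/7

Choose coordinates Q = (0, 0), P = (1, 0), M = (0, 1), J = (5, 3).
1. Z lies on line JP with JZ:ZP = 4:1 ⇒ Z = (9/5, 3/5)
2·[MPQ] = -1, 2·[MZP] = -7/5
[MPQ]:[MZP] = -1:-7/5 = 5/7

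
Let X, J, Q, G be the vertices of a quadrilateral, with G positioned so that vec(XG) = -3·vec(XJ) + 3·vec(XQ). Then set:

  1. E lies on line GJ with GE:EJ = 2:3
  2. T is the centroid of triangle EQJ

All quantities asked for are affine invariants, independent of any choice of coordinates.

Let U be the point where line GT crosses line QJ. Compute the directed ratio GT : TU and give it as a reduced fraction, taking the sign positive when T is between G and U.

Choose coordinates X = (0, 0), J = (1, 0), Q = (0, 1), G = (-3, 3).
1. E lies on line GJ with GE:EJ = 2:3 ⇒ E = (-7/5, 9/5)
2. T is the centroid of triangle EQJ ⇒ T = (-2/15, 14/15)
line GT meets QJ at U = (7/12, 5/12)
T = G + t·(U−G) with t = 4/5, so GT:TU = 4/5:1/5

GT:TU = 4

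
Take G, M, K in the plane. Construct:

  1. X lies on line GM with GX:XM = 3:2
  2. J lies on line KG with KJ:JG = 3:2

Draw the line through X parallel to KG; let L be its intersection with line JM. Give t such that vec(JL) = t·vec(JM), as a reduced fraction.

t = 3/5

Assign G = (0, 0), M = (1, 0), K = (0, 1) — the answer is frame-independent, so this choice is without loss of generality.
1. X lies on line GM with GX:XM = 3:2 ⇒ X = (3/5, 0)
2. J lies on line KG with KJ:JG = 3:2 ⇒ J = (0, 2/5)
through X parallel to KG: direction (0, -1); meets JM at L = (3/5, 4/25)
L = J + t·(M−J) with t = 3/5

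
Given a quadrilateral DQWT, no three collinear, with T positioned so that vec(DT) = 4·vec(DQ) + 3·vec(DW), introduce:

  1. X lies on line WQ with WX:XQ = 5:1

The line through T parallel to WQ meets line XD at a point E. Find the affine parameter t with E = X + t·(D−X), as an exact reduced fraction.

t = -6

Set D = (0, 0), Q = (1, 0), W = (0, 1), T = (4, 3); any affine frame gives the same invariant.
1. X lies on line WQ with WX:XQ = 5:1 ⇒ X = (5/6, 1/6)
through T parallel to WQ: direction (1, -1); meets XD at E = (35/6, 7/6)
E = X + t·(D−X) with t = -6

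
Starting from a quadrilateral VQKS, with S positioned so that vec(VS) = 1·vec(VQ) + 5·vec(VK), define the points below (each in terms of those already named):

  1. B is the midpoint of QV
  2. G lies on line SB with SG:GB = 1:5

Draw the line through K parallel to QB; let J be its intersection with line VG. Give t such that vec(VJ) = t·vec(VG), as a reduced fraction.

Choose coordinates V = (0, 0), Q = (1, 0), K = (0, 1), S = (1, 5).
1. B is the midpoint of QV ⇒ B = (1/2, 0)
2. G lies on line SB with SG:GB = 1:5 ⇒ G = (11/12, 25/6)
through K parallel to QB: direction (-1/2, 0); meets VG at J = (11/50, 1)
J = V + t·(G−V) with t = 6/25

t = 6/25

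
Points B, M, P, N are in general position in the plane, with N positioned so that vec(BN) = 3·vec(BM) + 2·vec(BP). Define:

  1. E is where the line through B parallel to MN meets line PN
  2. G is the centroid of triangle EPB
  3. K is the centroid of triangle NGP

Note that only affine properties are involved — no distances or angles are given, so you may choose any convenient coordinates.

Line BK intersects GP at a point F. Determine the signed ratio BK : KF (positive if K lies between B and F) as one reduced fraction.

Set B = (0, 0), M = (1, 0), P = (0, 1), N = (3, 2); any affine frame gives the same invariant.
1. E is where the line through B parallel to MN meets line PN ⇒ E = (3/2, 3/2)
2. G is the centroid of triangle EPB ⇒ G = (1/2, 5/6)
3. K is the centroid of triangle NGP ⇒ K = (7/6, 23/18)
line BK meets GP at F = (7/10, 23/30)
K = B + t·(F−B) with t = 5/3, so BK:KF = 5/3:-2/3

BK:KF = -5/2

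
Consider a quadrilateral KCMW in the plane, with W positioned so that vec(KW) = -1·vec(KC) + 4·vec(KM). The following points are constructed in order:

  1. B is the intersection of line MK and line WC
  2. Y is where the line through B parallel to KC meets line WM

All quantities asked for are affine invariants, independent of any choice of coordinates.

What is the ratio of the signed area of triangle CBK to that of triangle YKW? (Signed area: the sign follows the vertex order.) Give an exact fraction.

Work in coordinates with K = (0, 0), C = (1, 0), M = (0, 1), W = (-1, 4).
1. B is the intersection of line MK and line WC ⇒ B = (0, 2)
2. Y is where the line through B parallel to KC meets line WM ⇒ Y = (-1/3, 2)
2·[CBK] = 2, 2·[YKW] = -2/3
[CBK]:[YKW] = 2:-2/3 = -3

[CBK]:[YKW] = -3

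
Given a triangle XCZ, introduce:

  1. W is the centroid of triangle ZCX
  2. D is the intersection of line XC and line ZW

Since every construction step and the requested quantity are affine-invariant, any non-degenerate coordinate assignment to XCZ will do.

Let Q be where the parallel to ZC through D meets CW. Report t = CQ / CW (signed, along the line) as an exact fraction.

Choose coordinates X = (0, 0), C = (1, 0), Z = (0, 1).
1. W is the centroid of triangle ZCX ⇒ W = (1/3, 1/3)
2. D is the intersection of line XC and line ZW ⇒ D = (1/2, 0)
through D parallel to ZC: direction (1, -1); meets CW at Q = (0, 1/2)
Q = C + t·(W−C) with t = 3/2

t = 3/2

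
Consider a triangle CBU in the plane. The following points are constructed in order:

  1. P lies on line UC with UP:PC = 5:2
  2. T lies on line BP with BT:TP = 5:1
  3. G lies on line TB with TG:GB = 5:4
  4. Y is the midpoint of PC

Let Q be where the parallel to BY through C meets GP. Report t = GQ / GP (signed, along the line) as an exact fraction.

Work in coordinates with C = (0, 0), B = (1, 0), U = (0, 1).
1. P lies on line UC with UP:PC = 5:2 ⇒ P = (0, 2/7)
2. T lies on line BP with BT:TP = 5:1 ⇒ T = (1/6, 5/21)
3. G lies on line TB with TG:GB = 5:4 ⇒ G = (17/27, 20/189)
4. Y is the midpoint of PC ⇒ Y = (0, 1/7)
through C parallel to BY: direction (-1, 1/7); meets GP at Q = (2, -2/7)
Q = G + t·(P−G) with t = -37/17

t = -37/17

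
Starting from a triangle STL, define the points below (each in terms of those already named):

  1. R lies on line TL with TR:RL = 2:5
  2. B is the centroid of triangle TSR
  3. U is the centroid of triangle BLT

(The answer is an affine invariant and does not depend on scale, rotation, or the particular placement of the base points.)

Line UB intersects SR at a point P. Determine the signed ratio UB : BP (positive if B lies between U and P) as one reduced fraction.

UB:BP = -13/6

Set S = (0, 0), T = (1, 0), L = (0, 1); any affine frame gives the same invariant.
1. R lies on line TL with TR:RL = 2:5 ⇒ R = (5/7, 2/7)
2. B is the centroid of triangle TSR ⇒ B = (4/7, 2/21)
3. U is the centroid of triangle BLT ⇒ U = (11/21, 23/63)
line UB meets SR at P = (50/91, 20/91)
B = U + t·(P−U) with t = 13/7, so UB:BP = 13/7:-6/7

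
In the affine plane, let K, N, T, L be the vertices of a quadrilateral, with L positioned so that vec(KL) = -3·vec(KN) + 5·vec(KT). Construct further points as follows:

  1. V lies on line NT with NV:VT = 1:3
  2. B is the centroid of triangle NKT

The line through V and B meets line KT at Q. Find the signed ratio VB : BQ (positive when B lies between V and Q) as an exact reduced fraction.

VB:BQ = 5/4

Choose coordinates K = (0, 0), N = (1, 0), T = (0, 1), L = (-3, 5).
1. V lies on line NT with NV:VT = 1:3 ⇒ V = (3/4, 1/4)
2. B is the centroid of triangle NKT ⇒ B = (1/3, 1/3)
line VB meets KT at Q = (0, 2/5)
B = V + t·(Q−V) with t = 5/9, so VB:BQ = 5/9:4/9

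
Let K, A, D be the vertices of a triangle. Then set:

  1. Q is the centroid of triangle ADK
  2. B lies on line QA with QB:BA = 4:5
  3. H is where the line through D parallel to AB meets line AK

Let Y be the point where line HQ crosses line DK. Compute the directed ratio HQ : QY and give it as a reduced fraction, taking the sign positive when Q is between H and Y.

Assign K = (0, 0), A = (1, 0), D = (0, 1) — the answer is frame-independent, so this choice is without loss of generality.
1. Q is the centroid of triangle ADK ⇒ Q = (1/3, 1/3)
2. B lies on line QA with QB:BA = 4:5 ⇒ B = (17/27, 5/27)
3. H is where the line through D parallel to AB meets line AK ⇒ H = (2, 0)
line HQ meets DK at Y = (0, 2/5)
Q = H + t·(Y−H) with t = 5/6, so HQ:QY = 5/6:1/6

HQ:QY = 5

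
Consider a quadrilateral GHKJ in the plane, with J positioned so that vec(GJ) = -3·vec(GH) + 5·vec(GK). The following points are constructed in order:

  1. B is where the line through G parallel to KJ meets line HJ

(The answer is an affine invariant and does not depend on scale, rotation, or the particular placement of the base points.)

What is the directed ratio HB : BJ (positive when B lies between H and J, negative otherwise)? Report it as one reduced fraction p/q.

HB:BJ = -4/3

Choose coordinates G = (0, 0), H = (1, 0), K = (0, 1), J = (-3, 5).
1. B is where the line through G parallel to KJ meets line HJ ⇒ B = (-15, 20)
B = H + t·(J−H) with t = 4, so HB:BJ = t:(1−t) = 4:-3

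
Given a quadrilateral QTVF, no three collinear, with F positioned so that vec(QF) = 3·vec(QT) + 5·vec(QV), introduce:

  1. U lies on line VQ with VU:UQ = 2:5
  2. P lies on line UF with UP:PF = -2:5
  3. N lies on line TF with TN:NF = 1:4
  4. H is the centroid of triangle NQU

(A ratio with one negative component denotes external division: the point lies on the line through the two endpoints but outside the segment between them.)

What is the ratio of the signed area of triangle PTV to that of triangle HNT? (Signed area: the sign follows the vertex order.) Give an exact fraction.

[PTV]:[HNT] = -27/4

Set Q = (0, 0), T = (1, 0), V = (0, 1), F = (3, 5); any affine frame gives the same invariant.
1. U lies on line VQ with VU:UQ = 2:5 ⇒ U = (0, 5/7)
2. P lies on line UF with UP:PF = -2:5 ⇒ P = (-2, -15/7)
3. N lies on line TF with TN:NF = 1:4 ⇒ N = (7/5, 1)
4. H is the centroid of triangle NQU ⇒ H = (7/15, 4/7)
2·[PTV] = 36/7, 2·[HNT] = -16/21
[PTV]:[HNT] = 36/7:-16/21 = -27/4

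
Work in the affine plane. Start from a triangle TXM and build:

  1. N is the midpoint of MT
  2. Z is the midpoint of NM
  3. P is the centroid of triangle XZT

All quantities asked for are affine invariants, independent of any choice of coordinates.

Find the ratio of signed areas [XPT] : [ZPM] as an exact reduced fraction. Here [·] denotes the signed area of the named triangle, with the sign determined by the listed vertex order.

[XPT]:[ZPM] = 3

Assign T = (0, 0), X = (1, 0), M = (0, 1) — the answer is frame-independent, so this choice is without loss of generality.
1. N is the midpoint of MT ⇒ N = (0, 1/2)
2. Z is the midpoint of NM ⇒ Z = (0, 3/4)
3. P is the centroid of triangle XZT ⇒ P = (1/3, 1/4)
2·[XPT] = 1/4, 2·[ZPM] = 1/12
[XPT]:[ZPM] = 1/4:1/12 = 3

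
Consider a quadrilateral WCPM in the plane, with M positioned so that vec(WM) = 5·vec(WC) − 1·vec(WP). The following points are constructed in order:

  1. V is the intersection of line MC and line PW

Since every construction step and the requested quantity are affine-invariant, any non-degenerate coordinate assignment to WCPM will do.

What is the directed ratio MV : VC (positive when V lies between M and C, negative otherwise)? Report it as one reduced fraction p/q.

Set W = (0, 0), C = (1, 0), P = (0, 1), M = (5, -1); any affine frame gives the same invariant.
1. V is the intersection of line MC and line PW ⇒ V = (0, 1/4)
V = M + t·(C−M) with t = 5/4, so MV:VC = t:(1−t) = 5/4:-1/4

MV:VC = -5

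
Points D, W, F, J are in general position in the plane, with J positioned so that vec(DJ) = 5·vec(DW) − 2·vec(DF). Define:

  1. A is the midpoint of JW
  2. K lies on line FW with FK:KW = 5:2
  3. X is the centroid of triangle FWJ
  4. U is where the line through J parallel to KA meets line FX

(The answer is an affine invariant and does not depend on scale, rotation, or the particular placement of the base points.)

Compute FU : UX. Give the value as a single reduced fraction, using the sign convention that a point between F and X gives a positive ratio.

FU:UX = 9

Set D = (0, 0), W = (1, 0), F = (0, 1), J = (5, -2); any affine frame gives the same invariant.
1. A is the midpoint of JW ⇒ A = (3, -1)
2. K lies on line FW with FK:KW = 5:2 ⇒ K = (5/7, 2/7)
3. X is the centroid of triangle FWJ ⇒ X = (2, -1/3)
4. U is where the line through J parallel to KA meets line FX ⇒ U = (9/5, -1/5)
U = F + t·(X−F) with t = 9/10, so FU:UX = t:(1−t) = 9/10:1/10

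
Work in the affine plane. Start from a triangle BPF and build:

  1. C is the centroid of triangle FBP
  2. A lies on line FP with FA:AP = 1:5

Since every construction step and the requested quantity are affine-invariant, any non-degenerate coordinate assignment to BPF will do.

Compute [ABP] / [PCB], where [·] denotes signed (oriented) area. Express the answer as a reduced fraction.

[ABP]:[PCB] = 5/2

Work in coordinates with B = (0, 0), P = (1, 0), F = (0, 1).
1. C is the centroid of triangle FBP ⇒ C = (1/3, 1/3)
2. A lies on line FP with FA:AP = 1:5 ⇒ A = (1/6, 5/6)
2·[ABP] = 5/6, 2·[PCB] = 1/3
[ABP]:[PCB] = 5/6:1/3 = 5/2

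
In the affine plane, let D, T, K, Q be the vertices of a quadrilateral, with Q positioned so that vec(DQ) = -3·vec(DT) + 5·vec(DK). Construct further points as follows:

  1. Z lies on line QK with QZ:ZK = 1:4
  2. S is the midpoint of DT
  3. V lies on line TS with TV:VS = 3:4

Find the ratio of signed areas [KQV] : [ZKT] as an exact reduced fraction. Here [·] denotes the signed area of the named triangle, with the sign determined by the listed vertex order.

[KQV]:[ZKT] = -5/28

Choose coordinates D = (0, 0), T = (1, 0), K = (0, 1), Q = (-3, 5).
1. Z lies on line QK with QZ:ZK = 1:4 ⇒ Z = (-12/5, 21/5)
2. S is the midpoint of DT ⇒ S = (1/2, 0)
3. V lies on line TS with TV:VS = 3:4 ⇒ V = (11/14, 0)
2·[KQV] = -1/7, 2·[ZKT] = 4/5
[KQV]:[ZKT] = -1/7:4/5 = -5/28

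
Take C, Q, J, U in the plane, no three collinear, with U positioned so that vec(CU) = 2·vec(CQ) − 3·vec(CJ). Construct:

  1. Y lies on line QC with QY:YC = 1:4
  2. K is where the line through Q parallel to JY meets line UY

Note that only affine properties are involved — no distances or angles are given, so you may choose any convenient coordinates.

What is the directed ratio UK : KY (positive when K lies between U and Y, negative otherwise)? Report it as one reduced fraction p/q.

Choose coordinates C = (0, 0), Q = (1, 0), J = (0, 1), U = (2, -3).
1. Y lies on line QC with QY:YC = 1:4 ⇒ Y = (4/5, 0)
2. K is where the line through Q parallel to JY meets line UY ⇒ K = (3/5, 1/2)
K = U + t·(Y−U) with t = 7/6, so UK:KY = t:(1−t) = 7/6:-1/6

UK:KY = -7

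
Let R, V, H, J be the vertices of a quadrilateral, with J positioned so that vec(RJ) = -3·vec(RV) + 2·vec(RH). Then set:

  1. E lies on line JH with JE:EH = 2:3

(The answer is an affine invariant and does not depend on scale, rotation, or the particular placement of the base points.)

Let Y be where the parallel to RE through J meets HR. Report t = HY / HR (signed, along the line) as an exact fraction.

Choose coordinates R = (0, 0), V = (1, 0), H = (0, 1), J = (-3, 2).
1. E lies on line JH with JE:EH = 2:3 ⇒ E = (-9/5, 8/5)
through J parallel to RE: direction (-9/5, 8/5); meets HR at Y = (0, -2/3)
Y = H + t·(R−H) with t = 5/3

t = 5/3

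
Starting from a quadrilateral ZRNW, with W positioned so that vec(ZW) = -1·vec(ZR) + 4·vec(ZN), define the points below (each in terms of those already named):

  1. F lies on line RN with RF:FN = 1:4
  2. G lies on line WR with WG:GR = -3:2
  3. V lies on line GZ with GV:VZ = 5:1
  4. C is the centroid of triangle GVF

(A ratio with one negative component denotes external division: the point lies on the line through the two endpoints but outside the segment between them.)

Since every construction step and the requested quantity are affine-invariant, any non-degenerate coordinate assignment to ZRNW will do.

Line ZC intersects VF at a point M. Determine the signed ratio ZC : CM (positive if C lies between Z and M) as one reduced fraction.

Work in coordinates with Z = (0, 0), R = (1, 0), N = (0, 1), W = (-1, 4).
1. F lies on line RN with RF:FN = 1:4 ⇒ F = (4/5, 1/5)
2. G lies on line WR with WG:GR = -3:2 ⇒ G = (5, -8)
3. V lies on line GZ with GV:VZ = 5:1 ⇒ V = (5/6, -4/3)
4. C is the centroid of triangle GVF ⇒ C = (199/90, -137/45)
line ZC meets VF at M = (199/240, -137/120)
C = Z + t·(M−Z) with t = 8/3, so ZC:CM = 8/3:-5/3

ZC:CM = -8/5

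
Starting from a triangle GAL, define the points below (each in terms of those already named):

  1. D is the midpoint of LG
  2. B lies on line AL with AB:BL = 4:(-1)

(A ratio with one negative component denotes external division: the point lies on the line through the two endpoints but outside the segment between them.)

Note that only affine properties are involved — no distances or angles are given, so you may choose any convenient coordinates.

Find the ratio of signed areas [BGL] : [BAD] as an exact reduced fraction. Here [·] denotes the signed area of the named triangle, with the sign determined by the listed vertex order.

[BGL]:[BAD] = -1/2

Set G = (0, 0), A = (1, 0), L = (0, 1); any affine frame gives the same invariant.
1. D is the midpoint of LG ⇒ D = (0, 1/2)
2. B lies on line AL with AB:BL = 4:(-1) ⇒ B = (-1/3, 4/3)
2·[BGL] = 1/3, 2·[BAD] = -2/3
[BGL]:[BAD] = 1/3:-2/3 = -1/2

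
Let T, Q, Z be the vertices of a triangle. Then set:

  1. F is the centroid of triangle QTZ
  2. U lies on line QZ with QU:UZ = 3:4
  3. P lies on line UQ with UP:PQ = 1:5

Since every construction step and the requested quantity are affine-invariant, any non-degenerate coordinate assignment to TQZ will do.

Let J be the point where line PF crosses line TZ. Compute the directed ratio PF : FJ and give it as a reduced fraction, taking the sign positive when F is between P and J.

PF:FJ = 13/14

Set T = (0, 0), Q = (1, 0), Z = (0, 1); any affine frame gives the same invariant.
1. F is the centroid of triangle QTZ ⇒ F = (1/3, 1/3)
2. U lies on line QZ with QU:UZ = 3:4 ⇒ U = (4/7, 3/7)
3. P lies on line UQ with UP:PQ = 1:5 ⇒ P = (9/14, 5/14)
line PF meets TZ at J = (0, 4/13)
F = P + t·(J−P) with t = 13/27, so PF:FJ = 13/27:14/27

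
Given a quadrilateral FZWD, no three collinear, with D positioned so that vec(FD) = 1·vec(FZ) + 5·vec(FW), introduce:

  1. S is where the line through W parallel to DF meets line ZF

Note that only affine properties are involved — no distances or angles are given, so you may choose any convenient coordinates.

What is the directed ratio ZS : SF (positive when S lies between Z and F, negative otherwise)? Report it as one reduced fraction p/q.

ZS:SF = -6

Assign F = (0, 0), Z = (1, 0), W = (0, 1), D = (1, 5) — the answer is frame-independent, so this choice is without loss of generality.
1. S is where the line through W parallel to DF meets line ZF ⇒ S = (-1/5, 0)
S = Z + t·(F−Z) with t = 6/5, so ZS:SF = t:(1−t) = 6/5:-1/5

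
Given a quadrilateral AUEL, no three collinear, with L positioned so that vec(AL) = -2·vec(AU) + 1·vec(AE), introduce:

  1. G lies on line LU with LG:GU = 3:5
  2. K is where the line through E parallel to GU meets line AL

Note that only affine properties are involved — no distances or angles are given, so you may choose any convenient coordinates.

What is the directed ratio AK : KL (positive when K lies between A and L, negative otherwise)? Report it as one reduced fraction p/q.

AK:KL = -3/2

Assign A = (0, 0), U = (1, 0), E = (0, 1), L = (-2, 1) — the answer is frame-independent, so this choice is without loss of generality.
1. G lies on line LU with LG:GU = 3:5 ⇒ G = (-7/8, 5/8)
2. K is where the line through E parallel to GU meets line AL ⇒ K = (-6, 3)
K = A + t·(L−A) with t = 3, so AK:KL = t:(1−t) = 3:-2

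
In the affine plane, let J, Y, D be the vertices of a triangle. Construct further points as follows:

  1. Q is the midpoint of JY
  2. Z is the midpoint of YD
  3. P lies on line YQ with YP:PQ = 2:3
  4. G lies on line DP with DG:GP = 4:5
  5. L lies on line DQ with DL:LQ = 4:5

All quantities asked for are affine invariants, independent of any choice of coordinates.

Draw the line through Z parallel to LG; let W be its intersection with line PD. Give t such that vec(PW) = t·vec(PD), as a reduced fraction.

t = 1/2

Assign J = (0, 0), Y = (1, 0), D = (0, 1) — the answer is frame-independent, so this choice is without loss of generality.
1. Q is the midpoint of JY ⇒ Q = (1/2, 0)
2. Z is the midpoint of YD ⇒ Z = (1/2, 1/2)
3. P lies on line YQ with YP:PQ = 2:3 ⇒ P = (4/5, 0)
4. G lies on line DP with DG:GP = 4:5 ⇒ G = (16/45, 5/9)
5. L lies on line DQ with DL:LQ = 4:5 ⇒ L = (2/9, 5/9)
through Z parallel to LG: direction (2/15, 0); meets PD at W = (2/5, 1/2)
W = P + t·(D−P) with t = 1/2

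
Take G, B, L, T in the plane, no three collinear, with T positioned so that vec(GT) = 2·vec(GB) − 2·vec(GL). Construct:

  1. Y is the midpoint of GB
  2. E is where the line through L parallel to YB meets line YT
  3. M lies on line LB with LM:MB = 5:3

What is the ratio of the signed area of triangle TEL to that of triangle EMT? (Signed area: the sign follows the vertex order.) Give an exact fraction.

[TEL]:[EMT] = 8/13

Choose coordinates G = (0, 0), B = (1, 0), L = (0, 1), T = (2, -2).
1. Y is the midpoint of GB ⇒ Y = (1/2, 0)
2. E is where the line through L parallel to YB meets line YT ⇒ E = (-1/4, 1)
3. M lies on line LB with LM:MB = 5:3 ⇒ M = (5/8, 3/8)
2·[TEL] = -3/4, 2·[EMT] = -39/32
[TEL]:[EMT] = -3/4:-39/32 = 8/13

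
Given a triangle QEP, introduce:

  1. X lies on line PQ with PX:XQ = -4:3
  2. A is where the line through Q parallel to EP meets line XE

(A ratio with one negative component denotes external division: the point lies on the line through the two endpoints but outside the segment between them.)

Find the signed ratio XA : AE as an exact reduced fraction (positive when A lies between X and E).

Assign Q = (0, 0), E = (1, 0), P = (0, 1) — the answer is frame-independent, so this choice is without loss of generality.
1. X lies on line PQ with PX:XQ = -4:3 ⇒ X = (0, -3)
2. A is where the line through Q parallel to EP meets line XE ⇒ A = (3/4, -3/4)
A = X + t·(E−X) with t = 3/4, so XA:AE = t:(1−t) = 3/4:1/4

XA:AE = 3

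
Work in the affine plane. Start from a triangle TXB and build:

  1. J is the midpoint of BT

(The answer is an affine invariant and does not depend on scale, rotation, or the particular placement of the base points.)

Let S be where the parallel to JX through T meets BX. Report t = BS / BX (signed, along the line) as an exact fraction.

Work in coordinates with T = (0, 0), X = (1, 0), B = (0, 1).
1. J is the midpoint of BT ⇒ J = (0, 1/2)
through T parallel to JX: direction (1, -1/2); meets BX at S = (2, -1)
S = B + t·(X−B) with t = 2

t = 2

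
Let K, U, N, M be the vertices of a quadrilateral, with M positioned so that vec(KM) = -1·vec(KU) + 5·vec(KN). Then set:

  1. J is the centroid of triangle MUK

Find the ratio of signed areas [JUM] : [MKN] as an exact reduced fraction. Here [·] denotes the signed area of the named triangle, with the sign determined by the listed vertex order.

Work in coordinates with K = (0, 0), U = (1, 0), N = (0, 1), M = (-1, 5).
1. J is the centroid of triangle MUK ⇒ J = (0, 5/3)
2·[JUM] = 5/3, 2·[MKN] = 1
[JUM]:[MKN] = 5/3:1 = 5/3

[JUM]:[MKN] = 5/3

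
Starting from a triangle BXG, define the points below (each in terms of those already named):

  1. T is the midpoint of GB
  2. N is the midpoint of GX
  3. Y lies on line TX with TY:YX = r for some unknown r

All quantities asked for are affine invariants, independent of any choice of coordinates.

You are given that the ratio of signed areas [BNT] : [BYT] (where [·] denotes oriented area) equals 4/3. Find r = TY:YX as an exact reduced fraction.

r = 3/5

Choose coordinates B = (0, 0), X = (1, 0), G = (0, 1).
1. T is the midpoint of GB ⇒ T = (0, 1/2)
2. N is the midpoint of GX ⇒ N = (1/2, 1/2)
3. With TY:YX = r, write λ = r/(r+1) so Y = T + λ·(X−T); Y is affine-linear in λ
Every point depending on Y is an affine combination of Y and λ-independent points, so each such coordinate is linear in λ; the λ² term in each signed area is a multiple of (X−T)×(X−T) = 0, so 2·[BNT] and 2·[BYT] are each linear in λ. Evaluating at λ=0 and λ=1:
  2·[BNT] = 1/4,   2·[BYT] = 1/2·λ
So [BNT]:[BYT] = (1/4) / (1/2·λ). Setting this equal to 4/3:
  1/4 = 4/3·(1/2·λ)  ⇒  λ = 3/8
Then r = λ/(1−λ) = (3/8)/(5/8) = 3/5. Check: with r = 3/5, Y = (3/8, 5/16) and [BNT]:[BYT] = 4/3 as required.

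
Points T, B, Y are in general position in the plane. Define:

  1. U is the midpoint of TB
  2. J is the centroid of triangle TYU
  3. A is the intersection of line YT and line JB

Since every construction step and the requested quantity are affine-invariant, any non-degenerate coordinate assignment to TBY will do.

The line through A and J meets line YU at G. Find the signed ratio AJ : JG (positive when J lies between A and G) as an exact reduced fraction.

Work in coordinates with T = (0, 0), B = (1, 0), Y = (0, 1).
1. U is the midpoint of TB ⇒ U = (1/2, 0)
2. J is the centroid of triangle TYU ⇒ J = (1/6, 1/3)
3. A is the intersection of line YT and line JB ⇒ A = (0, 2/5)
line AJ meets YU at G = (3/8, 1/4)
J = A + t·(G−A) with t = 4/9, so AJ:JG = 4/9:5/9

AJ:JG = 4/5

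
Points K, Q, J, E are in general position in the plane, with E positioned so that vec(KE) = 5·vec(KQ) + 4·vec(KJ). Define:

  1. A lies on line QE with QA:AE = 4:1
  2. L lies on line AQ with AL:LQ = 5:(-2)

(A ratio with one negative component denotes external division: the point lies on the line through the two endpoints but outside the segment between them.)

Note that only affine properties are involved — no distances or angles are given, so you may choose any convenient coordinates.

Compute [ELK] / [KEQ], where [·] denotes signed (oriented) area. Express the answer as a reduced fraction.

[ELK]:[KEQ] = 23/15

Work in coordinates with K = (0, 0), Q = (1, 0), J = (0, 1), E = (5, 4).
1. A lies on line QE with QA:AE = 4:1 ⇒ A = (21/5, 16/5)
2. L lies on line AQ with AL:LQ = 5:(-2) ⇒ L = (-17/15, -32/15)
2·[ELK] = -92/15, 2·[KEQ] = -4
[ELK]:[KEQ] = -92/15:-4 = 23/15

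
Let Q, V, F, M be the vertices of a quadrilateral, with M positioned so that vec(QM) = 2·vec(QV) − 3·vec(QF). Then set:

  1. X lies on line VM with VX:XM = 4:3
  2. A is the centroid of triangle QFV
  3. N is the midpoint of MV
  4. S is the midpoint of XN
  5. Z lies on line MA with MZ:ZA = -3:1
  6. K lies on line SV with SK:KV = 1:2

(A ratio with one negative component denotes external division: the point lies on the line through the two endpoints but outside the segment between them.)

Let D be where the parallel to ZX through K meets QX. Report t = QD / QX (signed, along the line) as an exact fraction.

Set Q = (0, 0), V = (1, 0), F = (0, 1), M = (2, -3); any affine frame gives the same invariant.
1. X lies on line VM with VX:XM = 4:3 ⇒ X = (11/7, -12/7)
2. A is the centroid of triangle QFV ⇒ A = (1/3, 1/3)
3. N is the midpoint of MV ⇒ N = (3/2, -3/2)
4. S is the midpoint of XN ⇒ S = (43/28, -45/28)
5. Z lies on line MA with MZ:ZA = -3:1 ⇒ Z = (-1/2, 2)
6. K lies on line SV with SK:KV = 1:2 ⇒ K = (19/14, -15/14)
through K parallel to ZX: direction (29/14, -26/7); meets QX at D = (869/448, -237/112)
D = Q + t·(X−Q) with t = 79/64

t = 79/64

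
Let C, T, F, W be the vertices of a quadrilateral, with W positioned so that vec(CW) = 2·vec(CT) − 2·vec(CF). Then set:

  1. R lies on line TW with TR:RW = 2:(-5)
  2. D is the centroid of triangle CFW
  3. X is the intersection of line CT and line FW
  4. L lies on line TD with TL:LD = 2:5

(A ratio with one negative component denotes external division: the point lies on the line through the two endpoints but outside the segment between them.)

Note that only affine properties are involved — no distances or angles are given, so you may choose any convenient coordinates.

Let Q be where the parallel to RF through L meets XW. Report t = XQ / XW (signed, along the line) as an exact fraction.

t = 1/10

Assign C = (0, 0), T = (1, 0), F = (0, 1), W = (2, -2) — the answer is frame-independent, so this choice is without loss of generality.
1. R lies on line TW with TR:RW = 2:(-5) ⇒ R = (1/3, 4/3)
2. D is the centroid of triangle CFW ⇒ D = (2/3, -1/3)
3. X is the intersection of line CT and line FW ⇒ X = (2/3, 0)
4. L lies on line TD with TL:LD = 2:5 ⇒ L = (19/21, -2/21)
through L parallel to RF: direction (-1/3, -1/3); meets XW at Q = (4/5, -1/5)
Q = X + t·(W−X) with t = 1/10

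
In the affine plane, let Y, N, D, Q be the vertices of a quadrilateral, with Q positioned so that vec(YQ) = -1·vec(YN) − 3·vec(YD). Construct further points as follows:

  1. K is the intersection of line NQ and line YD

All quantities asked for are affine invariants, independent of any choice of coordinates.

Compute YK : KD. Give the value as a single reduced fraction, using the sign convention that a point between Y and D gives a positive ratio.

YK:KD = -3/5

Set Y = (0, 0), N = (1, 0), D = (0, 1), Q = (-1, -3); any affine frame gives the same invariant.
1. K is the intersection of line NQ and line YD ⇒ K = (0, -3/2)
K = Y + t·(D−Y) with t = -3/2, so YK:KD = t:(1−t) = -3/2:5/2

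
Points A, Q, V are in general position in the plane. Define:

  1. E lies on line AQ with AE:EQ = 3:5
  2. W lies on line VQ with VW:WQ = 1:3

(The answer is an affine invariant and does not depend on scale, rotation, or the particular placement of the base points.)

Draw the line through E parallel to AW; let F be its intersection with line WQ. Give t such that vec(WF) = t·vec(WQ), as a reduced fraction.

Work in coordinates with A = (0, 0), Q = (1, 0), V = (0, 1).
1. E lies on line AQ with AE:EQ = 3:5 ⇒ E = (3/8, 0)
2. W lies on line VQ with VW:WQ = 1:3 ⇒ W = (1/4, 3/4)
through E parallel to AW: direction (1/4, 3/4); meets WQ at F = (17/32, 15/32)
F = W + t·(Q−W) with t = 3/8

t = 3/8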